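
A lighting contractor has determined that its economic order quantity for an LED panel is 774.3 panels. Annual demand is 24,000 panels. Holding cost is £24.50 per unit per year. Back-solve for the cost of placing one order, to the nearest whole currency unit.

The basic EOQ model gives Q* = √(2DS/H); rearrange for the unknown.
From Q* = √(2DS/H): S = Q*²H / (2D) = 774.3² × 24.5 / (2 × 24,000) = 306.0155.

S ≈ £306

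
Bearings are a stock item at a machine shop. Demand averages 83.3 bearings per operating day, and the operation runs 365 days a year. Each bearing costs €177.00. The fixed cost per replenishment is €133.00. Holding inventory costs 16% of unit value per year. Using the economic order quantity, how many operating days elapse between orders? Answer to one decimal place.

T ≈ 6.4 days

Annual demand D = 83.3 × 365 = 30,404.5.
Holding cost H = 0.16 × €177.00 = €28.3200 per unit per year.
The optimal lot size = √(2DS/H) = √(2 × 30,404.5 × 133 / 28.32) ≈ 534.40.
Cycle time = Q*/D × 365 = 534.40 / 30,404.5 × 365 ≈ 6.415 days.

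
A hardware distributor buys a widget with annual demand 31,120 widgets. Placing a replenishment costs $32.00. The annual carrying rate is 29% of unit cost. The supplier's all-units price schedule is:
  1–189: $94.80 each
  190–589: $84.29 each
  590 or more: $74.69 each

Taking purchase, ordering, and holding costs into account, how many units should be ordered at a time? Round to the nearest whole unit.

Q* ≈ 590 widgets

Holding cost per unit per year at price C is H = 0.29·C.
Evaluate total cost at each tier's feasible EOQ or, if the EOQ is below the tier, at the tier's minimum quantity.
Tier 1 ($94.80): EOQ = 269.2 exceeds tier's upper bound 189, so this tier is dominated.
EOQ at $84.29 = 285.4 (feasible in tier 2): TC = 31,120×$84.29 + (31,120/285.4)×32 + (285.4/2)×0.29×$84.29 = $2,630,082.25.
EOQ at $74.69 = 303.2 < 590, so use break Q=590: TC = 31,120×$74.69 + (31,120/590.0)×32 + (590.0/2)×0.29×$74.69 = $2,332,430.39.
Lowest total cost is $2,332,430.39 at Q = 590.0.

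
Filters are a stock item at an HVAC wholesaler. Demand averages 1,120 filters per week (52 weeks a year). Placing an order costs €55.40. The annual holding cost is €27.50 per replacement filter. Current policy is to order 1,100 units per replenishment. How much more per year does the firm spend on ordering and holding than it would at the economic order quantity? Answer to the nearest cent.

Annual demand D = 1,120 × 52 = 58,240.
EOQ = √(2DS/H) = √(2 × 58,240 × 55.4 / 27.5) ≈ 484.41.
Cost at Q* = (D/Q*)S + (Q*/2)H = √(2DSH) ≈ €13,321.31.
Cost at Q = 1,100: (58,240/1,100)×55.4 + (1,100/2)×27.5 = €2,933.18 + €15,125.00 = €18,058.18.
Excess = €18,058.18 − €13,321.31 = €4,736.87.

Extra cost ≈ €4,736.87 per year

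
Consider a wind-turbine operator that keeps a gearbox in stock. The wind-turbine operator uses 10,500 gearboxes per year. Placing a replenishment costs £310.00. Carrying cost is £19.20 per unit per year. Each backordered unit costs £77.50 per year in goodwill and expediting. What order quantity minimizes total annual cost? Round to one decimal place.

With planned backorders, Q* = √(2DS/H) · √((H+B)/B).
√(2DS/H) = √(2 × 10,500 × 310 / 19.2) = 582.291.
√((H+B)/B) = √((19.2+77.5)/77.5) = 1.1170.
Q* ≈ 650.433.

Q* ≈ 650.4 gearboxes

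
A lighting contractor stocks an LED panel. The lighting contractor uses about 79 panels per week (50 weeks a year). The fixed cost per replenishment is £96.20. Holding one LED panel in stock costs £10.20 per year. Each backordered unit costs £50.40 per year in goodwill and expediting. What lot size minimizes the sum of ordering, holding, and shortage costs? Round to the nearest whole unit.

Annual demand D = 79 × 50 = 3,950.
With planned backorders, Q* = √(2DS/H) · √((H+B)/B).
√(2DS/H) = √(2 × 3,950 × 96.2 / 10.2) = 272.961.
√((H+B)/B) = √((10.2+50.4)/50.4) = 1.0965.
Q* ≈ 299.311.

Q* ≈ 299 panels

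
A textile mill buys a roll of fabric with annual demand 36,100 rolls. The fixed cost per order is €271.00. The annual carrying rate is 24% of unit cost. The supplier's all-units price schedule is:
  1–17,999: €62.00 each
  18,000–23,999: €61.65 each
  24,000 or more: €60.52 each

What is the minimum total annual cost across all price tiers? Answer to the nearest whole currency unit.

Holding cost per unit per year at price C is H = 0.24·C.
Evaluate total cost at each tier's feasible EOQ or, if the EOQ is below the tier, at the tier's minimum quantity.
EOQ at €62.00 = 1146.7 (feasible in tier 1): TC = 36,100×€62.00 + (36,100/1146.7)×271 + (1146.7/2)×0.24×€62.00 = €2,255,262.97.
EOQ at €61.65 = 1150.0 < 18000, so use break Q=18000: TC = 36,100×€61.65 + (36,100/18000.0)×271 + (18000.0/2)×0.24×€61.65 = €2,359,272.51.
EOQ at €60.52 = 1160.6 < 24000, so use break Q=24000: TC = 36,100×€60.52 + (36,100/24000.0)×271 + (24000.0/2)×0.24×€60.52 = €2,359,477.23.
Lowest total cost among the candidates is at Q = 1146.7.

TC* ≈ €2,255,263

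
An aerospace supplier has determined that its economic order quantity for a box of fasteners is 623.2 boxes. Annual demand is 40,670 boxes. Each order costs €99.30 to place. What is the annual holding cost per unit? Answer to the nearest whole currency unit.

H ≈ €21

The basic EOQ model gives Q* = √(2DS/H); rearrange for the unknown.
From Q* = √(2DS/H): H = 2DS / Q*² = 2 × 40,670 × 99.3 / 623.2² = 20.7969.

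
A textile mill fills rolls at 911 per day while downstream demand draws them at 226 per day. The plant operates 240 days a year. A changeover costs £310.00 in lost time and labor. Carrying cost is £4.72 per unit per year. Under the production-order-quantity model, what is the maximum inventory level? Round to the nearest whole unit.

Annual demand D = 226 × 240 = 54,240.
Production build-up factor (1 − d/p) = 1 − 226/911 = 0.7519.
Q* = √(2DS / (H(1 − d/p))) = √(2 × 54,240 × 310 / (4.72 × 0.7519)).
= √(33,628,800 / 3.5491) ≈ 3078.212.
Maximum inventory = Q*(1 − d/p) = 3078.212 × 0.7519 ≈ 2314.572.

I_max ≈ 2,315 rolls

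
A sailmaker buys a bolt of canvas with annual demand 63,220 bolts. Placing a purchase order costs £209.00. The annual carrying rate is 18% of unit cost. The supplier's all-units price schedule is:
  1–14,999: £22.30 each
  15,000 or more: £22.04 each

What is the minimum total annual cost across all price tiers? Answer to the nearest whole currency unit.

Holding cost per unit per year at price C is H = 0.18·C.
For each price level, check whether its EOQ is feasible; otherwise the best quantity at that price is the breakpoint.
EOQ at £22.30 = 2565.8 (feasible in tier 1): TC = 63,220×£22.30 + (63,220/2565.8)×209 + (2565.8/2)×0.18×£22.30 = £1,420,105.21.
EOQ at £22.04 = 2580.9 < 15000, so use break Q=15000: TC = 63,220×£22.04 + (63,220/15000.0)×209 + (15000.0/2)×0.18×£22.04 = £1,424,003.67.
Lowest total cost among the candidates is at Q = 2565.8.

TC* ≈ £1,420,105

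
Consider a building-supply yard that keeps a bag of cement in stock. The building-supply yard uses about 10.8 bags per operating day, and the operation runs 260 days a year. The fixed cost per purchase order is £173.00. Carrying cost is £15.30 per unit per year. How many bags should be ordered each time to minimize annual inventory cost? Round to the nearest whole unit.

Q* ≈ 252 bags

Annual demand D = 10.8 × 260 = 2,808.
EOQ = √(2DS / H) = √(2 × 2,808 × 173 / 15.3).
= √(971,568 / 15.3) = √63,501.1765 ≈ 251.994.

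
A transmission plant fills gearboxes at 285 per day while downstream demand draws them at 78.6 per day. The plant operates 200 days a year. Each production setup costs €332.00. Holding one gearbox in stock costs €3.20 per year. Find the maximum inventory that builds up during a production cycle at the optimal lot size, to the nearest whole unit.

Annual demand D = 78.6 × 200 = 15,720.
Production build-up factor (1 − d/p) = 1 − 78.6/285 = 0.7242.
Q* = √(2DS / (H(1 − d/p))) = √(2 × 15,720 × 332 / (3.2 × 0.7242)).
= √(10,438,080 / 2.3175) ≈ 2122.281.
Maximum inventory = Q*(1 − d/p) = 2122.281 × 0.7242 ≈ 1536.978.

I_max ≈ 1,537 gearboxes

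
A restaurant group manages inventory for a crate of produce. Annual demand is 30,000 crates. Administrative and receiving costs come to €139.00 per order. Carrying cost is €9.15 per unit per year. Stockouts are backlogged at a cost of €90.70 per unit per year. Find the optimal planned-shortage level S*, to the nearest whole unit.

S* ≈ 92 crates

With planned backorders, Q* = √(2DS/H) · √((H+B)/B).
√(2DS/H) = √(2 × 30,000 × 139 / 9.15) = 954.712.
√((H+B)/B) = √((9.15+90.7)/90.7) = 1.0492.
Q* ≈ 1001.712.
S* = Q* · H/(H+B) = 1001.712 × 9.15/99.85 ≈ 91.794.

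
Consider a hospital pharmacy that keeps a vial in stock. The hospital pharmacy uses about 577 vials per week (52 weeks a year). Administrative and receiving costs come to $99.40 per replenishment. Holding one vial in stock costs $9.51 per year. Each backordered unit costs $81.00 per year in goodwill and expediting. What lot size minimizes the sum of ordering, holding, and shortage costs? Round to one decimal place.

Q* ≈ 837.2 vials

Annual demand D = 577 × 52 = 30,004.
With planned backorders, Q* = √(2DS/H) · √((H+B)/B).
√(2DS/H) = √(2 × 30,004 × 99.4 / 9.51) = 791.968.
√((H+B)/B) = √((9.51+81)/81) = 1.0571.
Q* ≈ 837.169.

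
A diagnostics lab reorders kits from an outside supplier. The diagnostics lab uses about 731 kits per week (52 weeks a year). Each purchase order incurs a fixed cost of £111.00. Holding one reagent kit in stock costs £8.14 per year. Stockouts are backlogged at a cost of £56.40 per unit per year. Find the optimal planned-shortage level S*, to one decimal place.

Annual demand D = 731 × 52 = 38,012.
With planned backorders, Q* = √(2DS/H) · √((H+B)/B).
√(2DS/H) = √(2 × 38,012 × 111 / 8.14) = 1018.180.
√((H+B)/B) = √((8.14+56.4)/56.4) = 1.0697.
Q* ≈ 1089.180.
S* = Q* · H/(H+B) = 1089.180 × 8.14/64.54 ≈ 137.371.

S* ≈ 137.4 kits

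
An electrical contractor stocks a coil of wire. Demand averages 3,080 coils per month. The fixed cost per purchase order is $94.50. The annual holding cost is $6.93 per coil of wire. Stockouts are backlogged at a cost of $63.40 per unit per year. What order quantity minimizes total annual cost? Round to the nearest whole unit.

Annual demand D = 3,080 × 12 = 36,960.
With planned backorders, Q* = √(2DS/H) · √((H+B)/B).
√(2DS/H) = √(2 × 36,960 × 94.5 / 6.93) = 1003.992.
√((H+B)/B) = √((6.93+63.4)/63.4) = 1.0532.
Q* ≈ 1057.441.

Q* ≈ 1,057 coils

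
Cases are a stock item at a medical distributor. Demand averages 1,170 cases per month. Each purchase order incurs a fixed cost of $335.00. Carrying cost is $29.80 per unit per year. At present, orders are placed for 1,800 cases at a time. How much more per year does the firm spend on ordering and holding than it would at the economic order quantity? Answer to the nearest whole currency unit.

Extra cost ≈ $12,690 per year

Annual demand D = 1,170 × 12 = 14,040.
EOQ = √(2DS/H) = √(2 × 14,040 × 335 / 29.8) ≈ 561.84.
Cost at Q* = (D/Q*)S + (Q*/2)H = √(2DSH) ≈ $16,742.84.
Cost at Q = 1,800: (14,040/1,800)×335 + (1,800/2)×29.8 = $2,613.00 + $26,820.00 = $29,433.00.
Excess = $29,433.00 − $16,742.84 = $12,690.16.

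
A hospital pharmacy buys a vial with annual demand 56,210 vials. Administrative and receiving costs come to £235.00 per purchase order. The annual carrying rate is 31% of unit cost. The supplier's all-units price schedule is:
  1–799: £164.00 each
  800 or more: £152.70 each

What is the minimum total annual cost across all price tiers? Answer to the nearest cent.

Holding cost per unit per year at price C is H = 0.31·C.
Candidates are each tier's EOQ (if it falls in that tier) and each price-break quantity.
EOQ at £164.00 = 720.9 (feasible in tier 1): TC = 56,210×£164.00 + (56,210/720.9)×235 + (720.9/2)×0.31×£164.00 = £9,255,088.69.
EOQ at £152.70 = 747.1 < 800, so use break Q=800: TC = 56,210×£152.70 + (56,210/800.0)×235 + (800.0/2)×0.31×£152.70 = £8,618,713.49.
Lowest total cost among the candidates is at Q = 800.0.

TC* ≈ £8,618,713.49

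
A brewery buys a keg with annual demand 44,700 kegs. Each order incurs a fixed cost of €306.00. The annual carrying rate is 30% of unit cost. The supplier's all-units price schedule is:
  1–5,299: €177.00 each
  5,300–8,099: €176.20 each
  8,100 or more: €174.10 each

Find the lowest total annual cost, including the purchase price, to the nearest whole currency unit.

TC* ≈ €7,950,013

Holding cost per unit per year at price C is H = 0.30·C.
For each price level, check whether its EOQ is feasible; otherwise the best quantity at that price is the breakpoint.
EOQ at €177.00 = 717.8 (feasible in tier 1): TC = 44,700×€177.00 + (44,700/717.8)×306 + (717.8/2)×0.30×€177.00 = €7,950,013.32.
EOQ at €176.20 = 719.4 < 5300, so use break Q=5300: TC = 44,700×€176.20 + (44,700/5300.0)×306 + (5300.0/2)×0.30×€176.20 = €8,018,799.79.
EOQ at €174.10 = 723.7 < 8100, so use break Q=8100: TC = 44,700×€174.10 + (44,700/8100.0)×306 + (8100.0/2)×0.30×€174.10 = €7,995,490.17.
Lowest total cost among the candidates is at Q = 717.8.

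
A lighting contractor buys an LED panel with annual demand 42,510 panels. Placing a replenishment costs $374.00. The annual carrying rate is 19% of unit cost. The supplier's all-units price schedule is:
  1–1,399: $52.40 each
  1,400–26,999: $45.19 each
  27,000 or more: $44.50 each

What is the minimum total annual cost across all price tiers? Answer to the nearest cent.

TC* ≈ $1,937,550.11

Holding cost per unit per year at price C is H = 0.19·C.
Evaluate total cost at each tier's feasible EOQ or, if the EOQ is below the tier, at the tier's minimum quantity.
Tier 1 ($52.40): EOQ = 1787.1 exceeds tier's upper bound 1399, so this tier is dominated.
EOQ at $45.19 = 1924.4 (feasible in tier 2): TC = 42,510×$45.19 + (42,510/1924.4)×374 + (1924.4/2)×0.19×$45.19 = $1,937,550.11.
EOQ at $44.50 = 1939.3 < 27000, so use break Q=27000: TC = 42,510×$44.50 + (42,510/27000.0)×374 + (27000.0/2)×0.19×$44.50 = $2,006,426.34.
Lowest total cost among the candidates is at Q = 1924.4.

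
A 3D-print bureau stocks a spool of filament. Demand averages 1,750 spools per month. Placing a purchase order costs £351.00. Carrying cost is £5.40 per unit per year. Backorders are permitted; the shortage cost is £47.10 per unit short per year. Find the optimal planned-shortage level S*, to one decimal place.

S* ≈ 179.4 spools

Annual demand D = 1,750 × 12 = 21,000.
With planned backorders, Q* = √(2DS/H) · √((H+B)/B).
√(2DS/H) = √(2 × 21,000 × 351 / 5.4) = 1652.271.
√((H+B)/B) = √((5.4+47.1)/47.1) = 1.0558.
Q* ≈ 1744.418.
S* = Q* · H/(H+B) = 1744.418 × 5.4/52.5 ≈ 179.426.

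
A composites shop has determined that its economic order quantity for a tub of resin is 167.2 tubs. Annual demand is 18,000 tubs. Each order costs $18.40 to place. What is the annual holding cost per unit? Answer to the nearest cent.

Invert the EOQ relation Q*² = 2DS/H.
From Q* = √(2DS/H): H = 2DS / Q*² = 2 × 18,000 × 18.4 / 167.2² = 23.6945.

H ≈ $23.69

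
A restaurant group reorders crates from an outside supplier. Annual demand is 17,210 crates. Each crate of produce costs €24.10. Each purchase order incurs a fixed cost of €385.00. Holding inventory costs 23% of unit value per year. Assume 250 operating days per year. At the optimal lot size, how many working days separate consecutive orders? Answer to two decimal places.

Holding cost H = 0.23 × €24.10 = €5.5430 per unit per year.
Q* = √(2DS/H) = √(2 × 17,210 × 385 / 5.543) ≈ 1546.19.
Cycle time = Q*/D × 250 = 1546.19 / 17,210 × 250 ≈ 22.461 days.

T ≈ 22.46 days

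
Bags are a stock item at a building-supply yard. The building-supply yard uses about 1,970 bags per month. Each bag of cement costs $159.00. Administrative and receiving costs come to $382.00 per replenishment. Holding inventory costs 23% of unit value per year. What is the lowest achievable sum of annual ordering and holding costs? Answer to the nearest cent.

TC* ≈ $25,699.99

Annual demand D = 1,970 × 12 = 23,640.
Holding cost H = 0.23 × $159.00 = $36.5700 per unit per year.
EOQ = √(2DS/H) = √(2 × 23,640 × 382 / 36.57) ≈ 702.76.
At Q*, ordering cost (D/Q*)S equals holding cost (Q*/2)H, each = √(DSH/2).
Minimum total = √(2DSH) = √(2 × 23,640 × 382 × 36.57) ≈ 25699.987.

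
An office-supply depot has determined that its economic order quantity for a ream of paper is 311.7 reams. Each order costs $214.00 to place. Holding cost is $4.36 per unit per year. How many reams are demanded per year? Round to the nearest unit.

Squaring Q* = √(2DS/H) gives Q*² = 2DS/H.
From Q* = √(2DS/H): D = Q*²H / (2S) = 311.7² × 4.36 / (2 × 214) = 989.729.

D ≈ 990 reams per year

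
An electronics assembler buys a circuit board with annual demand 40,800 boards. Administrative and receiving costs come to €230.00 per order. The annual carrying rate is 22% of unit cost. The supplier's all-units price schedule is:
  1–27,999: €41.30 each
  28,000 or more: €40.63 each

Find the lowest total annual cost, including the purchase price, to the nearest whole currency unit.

Holding cost per unit per year at price C is H = 0.22·C.
Evaluate total cost at each tier's feasible EOQ or, if the EOQ is below the tier, at the tier's minimum quantity.
EOQ at €41.30 = 1437.2 (feasible in tier 1): TC = 40,800×€41.30 + (40,800/1437.2)×230 + (1437.2/2)×0.22×€41.30 = €1,698,098.56.
EOQ at €40.63 = 1449.0 < 28000, so use break Q=28000: TC = 40,800×€40.63 + (40,800/28000.0)×230 + (28000.0/2)×0.22×€40.63 = €1,783,179.54.
Lowest total cost among the candidates is at Q = 1437.2.

TC* ≈ €1,698,099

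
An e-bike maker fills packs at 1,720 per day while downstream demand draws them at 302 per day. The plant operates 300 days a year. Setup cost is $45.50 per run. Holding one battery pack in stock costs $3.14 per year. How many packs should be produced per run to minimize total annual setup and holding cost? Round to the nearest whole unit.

Annual demand D = 302 × 300 = 90,600.
Production build-up factor (1 − d/p) = 1 − 302/1,720 = 0.8244.
Q* = √(2DS / (H(1 − d/p))) = √(2 × 90,600 × 45.5 / (3.14 × 0.8244)).
= √(8,244,600 / 2.5887) ≈ 1784.621.

Q* ≈ 1,785 packs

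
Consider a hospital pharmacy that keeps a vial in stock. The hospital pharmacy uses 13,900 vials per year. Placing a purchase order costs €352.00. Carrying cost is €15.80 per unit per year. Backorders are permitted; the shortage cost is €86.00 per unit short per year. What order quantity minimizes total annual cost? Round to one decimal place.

Q* ≈ 856.2 vials

With planned backorders, Q* = √(2DS/H) · √((H+B)/B).
√(2DS/H) = √(2 × 13,900 × 352 / 15.8) = 786.983.
√((H+B)/B) = √((15.8+86)/86) = 1.0880.
Q* ≈ 856.229.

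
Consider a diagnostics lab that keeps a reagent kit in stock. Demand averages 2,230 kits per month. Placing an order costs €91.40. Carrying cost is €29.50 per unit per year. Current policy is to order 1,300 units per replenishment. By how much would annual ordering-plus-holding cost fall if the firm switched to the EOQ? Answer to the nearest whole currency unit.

Annual demand D = 2,230 × 12 = 26,760.
EOQ = √(2DS/H) = √(2 × 26,760 × 91.4 / 29.5) ≈ 407.21.
Cost at Q* = (D/Q*)S + (Q*/2)H = √(2DSH) ≈ €12,012.74.
Cost at Q = 1,300: (26,760/1,300)×91.4 + (1,300/2)×29.5 = €1,881.43 + €19,175.00 = €21,056.43.
Excess = €21,056.43 − €12,012.74 = €9,043.69.

Extra cost ≈ €9,044 per year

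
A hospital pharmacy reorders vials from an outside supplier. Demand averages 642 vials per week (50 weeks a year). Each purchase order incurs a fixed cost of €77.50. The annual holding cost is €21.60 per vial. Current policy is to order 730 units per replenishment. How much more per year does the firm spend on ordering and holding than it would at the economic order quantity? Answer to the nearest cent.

Annual demand D = 642 × 50 = 32,100.
EOQ = √(2DS/H) = √(2 × 32,100 × 77.5 / 21.6) ≈ 479.95.
Cost at Q* = (D/Q*)S + (Q*/2)H = √(2DSH) ≈ €10,366.81.
Cost at Q = 730: (32,100/730)×77.5 + (730/2)×21.6 = €3,407.88 + €7,884.00 = €11,291.88.
Excess = €11,291.88 − €10,366.81 = €925.06.

Extra cost ≈ €925.06 per year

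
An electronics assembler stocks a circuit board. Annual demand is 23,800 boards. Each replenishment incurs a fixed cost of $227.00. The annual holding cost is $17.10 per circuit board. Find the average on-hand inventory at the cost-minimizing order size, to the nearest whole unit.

Average inventory ≈ 397 boards

The optimal lot size = √(2DS/H) = √(2 × 23,800 × 227 / 17.1) ≈ 794.91.
Average inventory = Q*/2 ≈ 794.91 / 2 = 397.455.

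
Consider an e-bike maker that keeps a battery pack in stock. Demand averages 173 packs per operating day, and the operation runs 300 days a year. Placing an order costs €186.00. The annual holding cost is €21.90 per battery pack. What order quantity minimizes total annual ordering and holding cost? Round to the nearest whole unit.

Q* ≈ 939 packs

Annual demand D = 173 × 300 = 51,900.
EOQ = √(2DS / H) = √(2 × 51,900 × 186 / 21.9).
= √(19,306,800 / 21.9) = √881,589.0411 ≈ 938.930.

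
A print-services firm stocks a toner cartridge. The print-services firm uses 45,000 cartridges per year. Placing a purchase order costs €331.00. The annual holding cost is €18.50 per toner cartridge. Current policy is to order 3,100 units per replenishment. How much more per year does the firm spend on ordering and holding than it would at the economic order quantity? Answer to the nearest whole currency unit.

Extra cost ≈ €10,004 per year

EOQ = √(2DS/H) = √(2 × 45,000 × 331 / 18.5) ≈ 1268.96.
Cost at Q* = (D/Q*)S + (Q*/2)H = √(2DSH) ≈ €23,475.84.
Cost at Q = 3,100: (45,000/3,100)×331 + (3,100/2)×18.5 = €4,804.84 + €28,675.00 = €33,479.84.
Excess = €33,479.84 − €23,475.84 = €10,004.00.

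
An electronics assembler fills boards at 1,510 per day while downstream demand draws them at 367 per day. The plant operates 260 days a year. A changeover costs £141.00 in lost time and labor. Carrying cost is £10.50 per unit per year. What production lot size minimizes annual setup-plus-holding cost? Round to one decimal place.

Q* ≈ 1,840.0 boards

Annual demand D = 367 × 260 = 95,420.
Production build-up factor (1 − d/p) = 1 − 367/1,510 = 0.7570.
Q* = √(2DS / (H(1 − d/p))) = √(2 × 95,420 × 141 / (10.5 × 0.7570)).
= √(26,908,440 / 7.948) ≈ 1839.988.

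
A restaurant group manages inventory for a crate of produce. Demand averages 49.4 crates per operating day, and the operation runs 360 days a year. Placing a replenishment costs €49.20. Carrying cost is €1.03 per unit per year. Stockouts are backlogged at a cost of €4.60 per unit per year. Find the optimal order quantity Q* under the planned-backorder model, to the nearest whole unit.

Annual demand D = 49.4 × 360 = 17,784.
With planned backorders, Q* = √(2DS/H) · √((H+B)/B).
√(2DS/H) = √(2 × 17,784 × 49.2 / 1.03) = 1303.448.
√((H+B)/B) = √((1.03+4.6)/4.6) = 1.1063.
Q* ≈ 1442.012.

Q* ≈ 1,442 crates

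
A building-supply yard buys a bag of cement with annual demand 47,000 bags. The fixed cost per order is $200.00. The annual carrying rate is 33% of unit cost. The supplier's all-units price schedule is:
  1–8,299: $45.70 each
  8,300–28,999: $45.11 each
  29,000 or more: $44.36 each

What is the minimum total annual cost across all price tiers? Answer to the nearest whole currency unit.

TC* ≈ $2,164,738

Holding cost per unit per year at price C is H = 0.33·C.
Candidates are each tier's EOQ (if it falls in that tier) and each price-break quantity.
EOQ at $45.70 = 1116.5 (feasible in tier 1): TC = 47,000×$45.70 + (47,000/1116.5)×200 + (1116.5/2)×0.33×$45.70 = $2,164,738.14.
EOQ at $45.11 = 1123.8 < 8300, so use break Q=8300: TC = 47,000×$45.11 + (47,000/8300.0)×200 + (8300.0/2)×0.33×$45.11 = $2,183,080.68.
EOQ at $44.36 = 1133.3 < 29000, so use break Q=29000: TC = 47,000×$44.36 + (47,000/29000.0)×200 + (29000.0/2)×0.33×$44.36 = $2,297,506.74.
Lowest total cost among the candidates is at Q = 1116.5.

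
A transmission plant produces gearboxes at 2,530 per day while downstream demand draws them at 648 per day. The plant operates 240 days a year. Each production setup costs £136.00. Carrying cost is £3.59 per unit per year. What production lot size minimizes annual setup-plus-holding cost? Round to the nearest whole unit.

Annual demand D = 648 × 240 = 155,520.
Production build-up factor (1 − d/p) = 1 − 648/2,530 = 0.7439.
Q* = √(2DS / (H(1 − d/p))) = √(2 × 155,520 × 136 / (3.59 × 0.7439)).
= √(42,301,440 / 2.6705) ≈ 3979.979.

Q* ≈ 3,980 gearboxes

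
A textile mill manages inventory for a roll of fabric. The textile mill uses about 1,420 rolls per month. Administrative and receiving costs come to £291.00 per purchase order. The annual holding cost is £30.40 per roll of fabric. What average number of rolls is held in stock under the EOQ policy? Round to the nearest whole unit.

Average inventory ≈ 286 rolls

Annual demand D = 1,420 × 12 = 17,040.
Q* = √(2DS/H) = √(2 × 17,040 × 291 / 30.4) ≈ 571.16.
Average inventory = Q*/2 ≈ 571.16 / 2 = 285.581.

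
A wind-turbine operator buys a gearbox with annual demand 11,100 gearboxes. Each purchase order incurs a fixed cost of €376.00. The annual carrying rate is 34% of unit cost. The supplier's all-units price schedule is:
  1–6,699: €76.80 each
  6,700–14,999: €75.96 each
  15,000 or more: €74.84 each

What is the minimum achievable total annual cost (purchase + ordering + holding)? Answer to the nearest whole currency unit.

Holding cost per unit per year at price C is H = 0.34·C.
For each price level, check whether its EOQ is feasible; otherwise the best quantity at that price is the breakpoint.
EOQ at €76.80 = 565.4 (feasible in tier 1): TC = 11,100×€76.80 + (11,100/565.4)×376 + (565.4/2)×0.34×€76.80 = €867,243.54.
EOQ at €75.96 = 568.5 < 6700, so use break Q=6700: TC = 11,100×€75.96 + (11,100/6700.0)×376 + (6700.0/2)×0.34×€75.96 = €930,297.37.
EOQ at €74.84 = 572.7 < 15000, so use break Q=15000: TC = 11,100×€74.84 + (11,100/15000.0)×376 + (15000.0/2)×0.34×€74.84 = €1,021,844.24.
Lowest total cost among the candidates is at Q = 565.4.

TC* ≈ €867,244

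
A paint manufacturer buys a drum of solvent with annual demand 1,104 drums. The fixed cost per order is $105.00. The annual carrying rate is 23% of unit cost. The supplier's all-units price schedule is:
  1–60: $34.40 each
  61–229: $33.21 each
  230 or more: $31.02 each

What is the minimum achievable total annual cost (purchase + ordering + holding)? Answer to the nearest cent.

TC* ≈ $35,570.56

Holding cost per unit per year at price C is H = 0.23·C.
Evaluate total cost at each tier's feasible EOQ or, if the EOQ is below the tier, at the tier's minimum quantity.
Tier 1 ($34.40): EOQ = 171.2 exceeds tier's upper bound 60, so this tier is dominated.
EOQ at $33.21 = 174.2 (feasible in tier 2): TC = 1,104×$33.21 + (1,104/174.2)×105 + (174.2/2)×0.23×$33.21 = $37,994.58.
EOQ at $31.02 = 180.3 < 230, so use break Q=230: TC = 1,104×$31.02 + (1,104/230.0)×105 + (230.0/2)×0.23×$31.02 = $35,570.56.
Lowest total cost among the candidates is at Q = 230.0.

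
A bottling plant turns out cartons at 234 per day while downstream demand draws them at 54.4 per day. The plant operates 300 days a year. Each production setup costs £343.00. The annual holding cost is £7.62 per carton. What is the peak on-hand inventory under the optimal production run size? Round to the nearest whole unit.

Annual demand D = 54.4 × 300 = 16,320.
Production build-up factor (1 − d/p) = 1 − 54.4/234 = 0.7675.
Q* = √(2DS / (H(1 − d/p))) = √(2 × 16,320 × 343 / (7.62 × 0.7675)).
= √(11,195,520 / 5.8485) ≈ 1383.565.
Maximum inventory = Q*(1 − d/p) = 1383.565 × 0.7675 ≈ 1061.915.

I_max ≈ 1,062 cartons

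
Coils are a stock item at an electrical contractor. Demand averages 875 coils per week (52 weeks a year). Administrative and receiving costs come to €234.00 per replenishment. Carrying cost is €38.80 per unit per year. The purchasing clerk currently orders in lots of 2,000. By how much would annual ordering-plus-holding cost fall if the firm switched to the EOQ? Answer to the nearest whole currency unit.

Annual demand D = 875 × 52 = 45,500.
EOQ = √(2DS/H) = √(2 × 45,500 × 234 / 38.8) ≈ 740.82.
Cost at Q* = (D/Q*)S + (Q*/2)H = √(2DSH) ≈ €28,743.82.
Cost at Q = 2,000: (45,500/2,000)×234 + (2,000/2)×38.8 = €5,323.50 + €38,800.00 = €44,123.50.
Excess = €44,123.50 − €28,743.82 = €15,379.68.

Extra cost ≈ €15,380 per year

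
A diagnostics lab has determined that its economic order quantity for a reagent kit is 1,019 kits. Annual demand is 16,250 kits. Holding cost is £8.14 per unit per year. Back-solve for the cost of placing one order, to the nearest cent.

Squaring Q* = √(2DS/H) gives Q*² = 2DS/H.
From Q* = √(2DS/H): S = Q*²H / (2D) = 1,019² × 8.14 / (2 × 16,250) = 260.0695.

S ≈ £260.07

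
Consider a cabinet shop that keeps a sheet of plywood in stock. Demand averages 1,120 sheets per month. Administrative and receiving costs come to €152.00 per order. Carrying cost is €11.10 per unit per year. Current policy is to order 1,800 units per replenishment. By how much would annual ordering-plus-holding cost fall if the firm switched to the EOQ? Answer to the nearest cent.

Extra cost ≈ €4,390.55 per year

Annual demand D = 1,120 × 12 = 13,440.
EOQ = √(2DS/H) = √(2 × 13,440 × 152 / 11.1) ≈ 606.70.
Cost at Q* = (D/Q*)S + (Q*/2)H = √(2DSH) ≈ €6,734.38.
Cost at Q = 1,800: (13,440/1,800)×152 + (1,800/2)×11.1 = €1,134.93 + €9,990.00 = €11,124.93.
Excess = €11,124.93 − €6,734.38 = €4,390.55.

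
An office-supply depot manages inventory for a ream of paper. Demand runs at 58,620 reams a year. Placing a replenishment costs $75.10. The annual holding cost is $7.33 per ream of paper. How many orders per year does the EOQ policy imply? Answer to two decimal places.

N ≈ 53.49 orders per year

Q* = √(2DS/H) = √(2 × 58,620 × 75.1 / 7.33) ≈ 1095.99.
Orders per year = D / Q* = 58,620 / 1095.99 ≈ 53.486.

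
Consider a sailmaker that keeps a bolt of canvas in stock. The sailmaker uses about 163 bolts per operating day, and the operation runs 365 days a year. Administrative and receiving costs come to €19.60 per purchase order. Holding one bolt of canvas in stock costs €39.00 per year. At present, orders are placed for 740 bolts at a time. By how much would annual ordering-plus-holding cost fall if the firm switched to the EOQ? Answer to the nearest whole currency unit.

Extra cost ≈ €6,469 per year

Annual demand D = 163 × 365 = 59,495.
EOQ = √(2DS/H) = √(2 × 59,495 × 19.6 / 39) ≈ 244.54.
Cost at Q* = (D/Q*)S + (Q*/2)H = √(2DSH) ≈ €9,537.08.
Cost at Q = 740: (59,495/740)×19.6 + (740/2)×39 = €1,575.81 + €14,430.00 = €16,005.81.
Excess = €16,005.81 − €9,537.08 = €6,468.73.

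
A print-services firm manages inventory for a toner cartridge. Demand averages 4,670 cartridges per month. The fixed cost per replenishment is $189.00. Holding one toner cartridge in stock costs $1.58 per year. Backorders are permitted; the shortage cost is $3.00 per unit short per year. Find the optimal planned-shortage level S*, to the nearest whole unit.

S* ≈ 1,561 cartridges

Annual demand D = 4,670 × 12 = 56,040.
With planned backorders, Q* = √(2DS/H) · √((H+B)/B).
√(2DS/H) = √(2 × 56,040 × 189 / 1.58) = 3661.562.
√((H+B)/B) = √((1.58+3)/3) = 1.2356.
Q* ≈ 4524.166.
S* = Q* · H/(H+B) = 4524.166 × 1.58/4.58 ≈ 1560.738.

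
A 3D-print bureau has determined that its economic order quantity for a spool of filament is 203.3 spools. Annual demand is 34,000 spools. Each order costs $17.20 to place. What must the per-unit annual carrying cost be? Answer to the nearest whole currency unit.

Squaring Q* = √(2DS/H) gives Q*² = 2DS/H.
From Q* = √(2DS/H): H = 2DS / Q*² = 2 × 34,000 × 17.2 / 203.3² = 28.2984.

H ≈ $28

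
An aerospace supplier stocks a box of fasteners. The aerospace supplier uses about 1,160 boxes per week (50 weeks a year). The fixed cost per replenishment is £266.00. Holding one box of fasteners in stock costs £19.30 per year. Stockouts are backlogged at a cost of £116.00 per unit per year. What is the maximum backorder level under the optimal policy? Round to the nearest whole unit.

S* ≈ 195 boxes

Annual demand D = 1,160 × 50 = 58,000.
With planned backorders, Q* = √(2DS/H) · √((H+B)/B).
√(2DS/H) = √(2 × 58,000 × 266 / 19.3) = 1264.419.
√((H+B)/B) = √((19.3+116)/116) = 1.0800.
Q* ≈ 1365.561.
S* = Q* · H/(H+B) = 1365.561 × 19.3/135.3 ≈ 194.792.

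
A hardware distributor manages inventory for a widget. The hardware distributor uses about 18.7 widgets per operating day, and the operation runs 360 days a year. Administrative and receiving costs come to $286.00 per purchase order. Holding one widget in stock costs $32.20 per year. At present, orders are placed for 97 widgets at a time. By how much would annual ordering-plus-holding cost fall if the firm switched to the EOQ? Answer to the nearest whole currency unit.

Annual demand D = 18.7 × 360 = 6,732.
EOQ = √(2DS/H) = √(2 × 6,732 × 286 / 32.2) ≈ 345.81.
Cost at Q* = (D/Q*)S + (Q*/2)H = √(2DSH) ≈ $11,135.20.
Cost at Q = 97: (6,732/97)×286 + (97/2)×32.2 = $19,848.99 + $1,561.70 = $21,410.69.
Excess = $21,410.69 − $11,135.20 = $10,275.49.

Extra cost ≈ $10,275 per year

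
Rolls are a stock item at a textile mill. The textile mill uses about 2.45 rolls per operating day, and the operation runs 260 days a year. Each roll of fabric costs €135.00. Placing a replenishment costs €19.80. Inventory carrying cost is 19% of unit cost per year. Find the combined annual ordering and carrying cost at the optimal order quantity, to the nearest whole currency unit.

Annual demand D = 2.45 × 260 = 637.
Holding cost H = 0.19 × €135.00 = €25.6500 per unit per year.
The optimal lot size = √(2DS/H) = √(2 × 637 × 19.8 / 25.65) ≈ 31.36.
At Q*, ordering cost (D/Q*)S equals holding cost (Q*/2)H, each = √(DSH/2).
Minimum total = √(2DSH) = √(2 × 637 × 19.8 × 25.65) ≈ 804.379.

TC* ≈ €804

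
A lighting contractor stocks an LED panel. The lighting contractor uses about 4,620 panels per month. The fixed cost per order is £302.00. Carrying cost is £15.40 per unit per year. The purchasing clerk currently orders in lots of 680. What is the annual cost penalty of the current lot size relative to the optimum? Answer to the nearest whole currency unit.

Annual demand D = 4,620 × 12 = 55,440.
EOQ = √(2DS/H) = √(2 × 55,440 × 302 / 15.4) ≈ 1474.58.
Cost at Q* = (D/Q*)S + (Q*/2)H = √(2DSH) ≈ £22,708.60.
Cost at Q = 680: (55,440/680)×302 + (680/2)×15.4 = £24,621.88 + £5,236.00 = £29,857.88.
Excess = £29,857.88 − £22,708.60 = £7,149.28.

Extra cost ≈ £7,149 per year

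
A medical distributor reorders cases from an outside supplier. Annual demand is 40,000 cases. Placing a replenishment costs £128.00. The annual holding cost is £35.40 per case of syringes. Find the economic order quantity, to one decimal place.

EOQ = √(2DS / H) = √(2 × 40,000 × 128 / 35.4).
= √(10,240,000 / 35.4) = √289,265.5367 ≈ 537.834.

Q* ≈ 537.8 cases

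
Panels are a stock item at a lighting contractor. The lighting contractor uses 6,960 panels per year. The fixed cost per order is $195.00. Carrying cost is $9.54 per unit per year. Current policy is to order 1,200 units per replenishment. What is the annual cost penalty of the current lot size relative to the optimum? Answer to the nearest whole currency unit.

Extra cost ≈ $1,766 per year

EOQ = √(2DS/H) = √(2 × 6,960 × 195 / 9.54) ≈ 533.41.
Cost at Q* = (D/Q*)S + (Q*/2)H = √(2DSH) ≈ $5,088.75.
Cost at Q = 1,200: (6,960/1,200)×195 + (1,200/2)×9.54 = $1,131.00 + $5,724.00 = $6,855.00.
Excess = $6,855.00 − $5,088.75 = $1,766.25.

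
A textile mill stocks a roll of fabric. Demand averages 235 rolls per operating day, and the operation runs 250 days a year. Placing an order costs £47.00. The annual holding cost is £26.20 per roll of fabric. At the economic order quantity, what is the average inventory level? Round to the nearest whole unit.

Average inventory ≈ 230 rolls

Annual demand D = 235 × 250 = 58,750.
EOQ = √(2DS/H) = √(2 × 58,750 × 47 / 26.2) ≈ 459.11.
Average inventory = Q*/2 ≈ 459.11 / 2 = 229.555.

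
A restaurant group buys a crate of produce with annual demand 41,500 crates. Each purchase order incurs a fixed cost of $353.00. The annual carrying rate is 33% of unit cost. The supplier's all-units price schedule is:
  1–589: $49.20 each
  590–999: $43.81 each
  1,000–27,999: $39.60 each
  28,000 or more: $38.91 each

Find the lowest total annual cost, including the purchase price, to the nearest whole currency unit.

TC* ≈ $1,662,967

Holding cost per unit per year at price C is H = 0.33·C.
For each price level, check whether its EOQ is feasible; otherwise the best quantity at that price is the breakpoint.
Tier 1 ($49.20): EOQ = 1343.3 exceeds tier's upper bound 589, so this tier is dominated.
Tier 2 ($43.81): EOQ = 1423.6 exceeds tier's upper bound 999, so this tier is dominated.
EOQ at $39.60 = 1497.3 (feasible in tier 3): TC = 41,500×$39.60 + (41,500/1497.3)×353 + (1497.3/2)×0.33×$39.60 = $1,662,967.30.
EOQ at $38.91 = 1510.6 < 28000, so use break Q=28000: TC = 41,500×$38.91 + (41,500/28000.0)×353 + (28000.0/2)×0.33×$38.91 = $1,795,052.40.
Lowest total cost among the candidates is at Q = 1497.3.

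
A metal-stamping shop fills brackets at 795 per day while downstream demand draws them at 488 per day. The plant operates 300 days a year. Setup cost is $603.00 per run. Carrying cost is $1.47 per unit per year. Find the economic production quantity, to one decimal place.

Annual demand D = 488 × 300 = 146,400.
Production build-up factor (1 − d/p) = 1 − 488/795 = 0.3862.
Q* = √(2DS / (H(1 − d/p))) = √(2 × 146,400 × 603 / (1.47 × 0.3862)).
= √(176,558,400 / 0.5677) ≈ 17635.992.

Q* ≈ 17,636.0 brackets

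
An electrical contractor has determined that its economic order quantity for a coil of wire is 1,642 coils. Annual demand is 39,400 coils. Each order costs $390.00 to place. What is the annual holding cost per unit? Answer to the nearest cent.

Invert the EOQ relation Q*² = 2DS/H.
From Q* = √(2DS/H): H = 2DS / Q*² = 2 × 39,400 × 390 / 1,642² = 11.3984.

H ≈ $11.40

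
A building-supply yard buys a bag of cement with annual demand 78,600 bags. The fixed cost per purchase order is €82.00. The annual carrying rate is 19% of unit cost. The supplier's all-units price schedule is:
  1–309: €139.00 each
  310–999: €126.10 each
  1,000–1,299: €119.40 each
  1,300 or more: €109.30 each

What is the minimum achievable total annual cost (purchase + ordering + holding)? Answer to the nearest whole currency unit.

TC* ≈ €8,609,436

Holding cost per unit per year at price C is H = 0.19·C.
For each price level, check whether its EOQ is feasible; otherwise the best quantity at that price is the breakpoint.
Tier 1 (€139.00): EOQ = 698.6 exceeds tier's upper bound 309, so this tier is dominated.
EOQ at €126.10 = 733.5 (feasible in tier 2): TC = 78,600×€126.10 + (78,600/733.5)×82 + (733.5/2)×0.19×€126.10 = €9,929,033.88.
EOQ at €119.40 = 753.8 < 1000, so use break Q=1000: TC = 78,600×€119.40 + (78,600/1000.0)×82 + (1000.0/2)×0.19×€119.40 = €9,402,628.20.
EOQ at €109.30 = 787.9 < 1300, so use break Q=1300: TC = 78,600×€109.30 + (78,600/1300.0)×82 + (1300.0/2)×0.19×€109.30 = €8,609,436.40.
Lowest total cost among the candidates is at Q = 1300.0.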